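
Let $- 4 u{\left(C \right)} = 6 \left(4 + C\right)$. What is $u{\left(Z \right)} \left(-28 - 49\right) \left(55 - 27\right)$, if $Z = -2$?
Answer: $6468$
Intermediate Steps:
$u{\left(C \right)} = -6 - \frac{3 C}{2}$ ($u{\left(C \right)} = - \frac{6 \left(4 + C\right)}{4} = - \frac{24 + 6 C}{4} = -6 - \frac{3 C}{2}$)
$u{\left(Z \right)} \left(-28 - 49\right) \left(55 - 27\right) = \left(-6 - -3\right) \left(-28 - 49\right) \left(55 - 27\right) = \left(-6 + 3\right) \left(\left(-77\right) 28\right) = \left(-3\right) \left(-2156\right) = 6468$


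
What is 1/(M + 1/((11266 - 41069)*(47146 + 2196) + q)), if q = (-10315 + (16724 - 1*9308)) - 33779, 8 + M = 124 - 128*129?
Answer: -1470576304/24111569080385 ≈ -6.0990e-5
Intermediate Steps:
M = -16396 (M = -8 + (124 - 128*129) = -8 + (124 - 16512) = -8 - 16388 = -16396)
q = -36678 (q = (-10315 + (16724 - 9308)) - 33779 = (-10315 + 7416) - 33779 = -2899 - 33779 = -36678)
1/(M + 1/((11266 - 41069)*(47146 + 2196) + q)) = 1/(-16396 + 1/((11266 - 41069)*(47146 + 2196) - 36678)) = 1/(-16396 + 1/(-29803*49342 - 36678)) = 1/(-16396 + 1/(-1470539626 - 36678)) = 1/(-16396 + 1/(-1470576304)) = 1/(-16396 - 1/1470576304) = 1/(-24111569080385/1470576304) = -1470576304/24111569080385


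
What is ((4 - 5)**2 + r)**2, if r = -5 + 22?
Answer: 324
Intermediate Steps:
r = 17
((4 - 5)**2 + r)**2 = ((4 - 5)**2 + 17)**2 = ((-1)**2 + 17)**2 = (1 + 17)**2 = 18**2 = 324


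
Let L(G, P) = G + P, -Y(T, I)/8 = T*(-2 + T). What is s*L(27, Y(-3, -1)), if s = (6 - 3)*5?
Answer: -1395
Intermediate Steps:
Y(T, I) = -8*T*(-2 + T)
s = 15 (s = 3*5 = 15)
s*L(27, Y(-3, -1)) = 15*(27 + 8*(-3)*(2 - 1*(-3))) = 15*(27 + 8*(-3)*(2 + 3)) = 15*(27 + 8*(-3)*5) = 15*(27 - 120) = 15*(-93) = -1395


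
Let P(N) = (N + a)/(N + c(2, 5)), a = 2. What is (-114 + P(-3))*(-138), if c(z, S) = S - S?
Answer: 15686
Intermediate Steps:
c(z, S) = 0
P(N) = (2 + N)/N (P(N) = (N + 2)/(N + 0) = (2 + N)/N)
(-114 + P(-3))*(-138) = (-114 + (2 - 3)/(-3))*(-138) = (-114 - ⅓*(-1))*(-138) = (-114 + ⅓)*(-138) = -341/3*(-138) = 15686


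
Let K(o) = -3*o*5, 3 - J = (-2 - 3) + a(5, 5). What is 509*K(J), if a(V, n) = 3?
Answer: -38175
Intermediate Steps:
J = 5 (J = 3 - ((-2 - 3) + 3) = 3 - (-5 + 3) = 3 - 1*(-2) = 3 + 2 = 5)
K(o) = -15*o
509*K(J) = 509*(-15*5) = 509*(-75) = -38175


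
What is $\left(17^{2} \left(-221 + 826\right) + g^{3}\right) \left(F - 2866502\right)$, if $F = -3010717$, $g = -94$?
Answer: $3853921709841$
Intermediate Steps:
$\left(17^{2} \left(-221 + 826\right) + g^{3}\right) \left(F - 2866502\right) = \left(17^{2} \left(-221 + 826\right) + \left(-94\right)^{3}\right) \left(-3010717 - 2866502\right) = \left(289 \cdot 605 - 830584\right) \left(-5877219\right) = \left(174845 - 830584\right) \left(-5877219\right) = \left(-655739\right) \left(-5877219\right) = 3853921709841$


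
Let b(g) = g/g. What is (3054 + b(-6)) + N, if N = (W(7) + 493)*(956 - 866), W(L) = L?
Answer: 48055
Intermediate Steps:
b(g) = 1
N = 45000 (N = (7 + 493)*(956 - 866) = 500*90 = 45000)
(3054 + b(-6)) + N = (3054 + 1) + 45000 = 3055 + 45000 = 48055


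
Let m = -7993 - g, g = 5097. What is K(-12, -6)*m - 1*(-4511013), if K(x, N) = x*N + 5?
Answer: 3503083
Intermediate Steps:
K(x, N) = 5 + N*x (K(x, N) = N*x + 5 = 5 + N*x)
m = -13090 (m = -7993 - 1*5097 = -7993 - 5097 = -13090)
K(-12, -6)*m - 1*(-4511013) = (5 - 6*(-12))*(-13090) - 1*(-4511013) = (5 + 72)*(-13090) + 4511013 = 77*(-13090) + 4511013 = -1007930 + 4511013 = 3503083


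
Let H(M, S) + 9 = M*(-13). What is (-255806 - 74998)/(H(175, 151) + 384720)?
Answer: -82701/95609 ≈ -0.86499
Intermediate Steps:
H(M, S) = -9 - 13*M (H(M, S) = -9 + M*(-13) = -9 - 13*M)
(-255806 - 74998)/(H(175, 151) + 384720) = (-255806 - 74998)/((-9 - 13*175) + 384720) = -330804/((-9 - 2275) + 384720) = -330804/(-2284 + 384720) = -330804/382436 = -330804*1/382436 = -82701/95609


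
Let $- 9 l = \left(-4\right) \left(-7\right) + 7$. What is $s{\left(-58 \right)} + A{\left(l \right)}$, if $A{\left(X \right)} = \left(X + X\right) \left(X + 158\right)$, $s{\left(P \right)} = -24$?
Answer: $- \frac{99034}{81} \approx -1222.6$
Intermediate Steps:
$l = - \frac{35}{9}$ ($l = - \frac{\left(-4\right) \left(-7\right) + 7}{9} = - \frac{28 + 7}{9} = \left(- \frac{1}{9}\right) 35 = - \frac{35}{9} \approx -3.8889$)
$A{\left(X \right)} = 2 X \left(158 + X\right)$
$s{\left(-58 \right)} + A{\left(l \right)} = -24 + 2 \left(- \frac{35}{9}\right) \left(158 - \frac{35}{9}\right) = -24 + 2 \left(- \frac{35}{9}\right) \frac{1387}{9} = -24 - \frac{97090}{81} = - \frac{99034}{81}$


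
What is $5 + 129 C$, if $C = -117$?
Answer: $-15088$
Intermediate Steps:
$5 + 129 C = 5 + 129 \left(-117\right) = 5 - 15093 = -15088$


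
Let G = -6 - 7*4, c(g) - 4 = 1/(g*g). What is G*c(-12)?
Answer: -9809/72 ≈ -136.24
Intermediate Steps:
c(g) = 4 + g**(-2) (c(g) = 4 + 1/(g*g) = 4 + 1/(g**2) = 4 + g**(-2))
G = -34 (G = -6 - 1*28 = -6 - 28 = -34)
G*c(-12) = -34*(4 + (-12)**(-2)) = -34*(4 + 1/144) = -34*577/144 = -9809/72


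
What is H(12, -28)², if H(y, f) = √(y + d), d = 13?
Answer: 25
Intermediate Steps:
H(y, f) = √(13 + y) (H(y, f) = √(y + 13) = √(13 + y))
H(12, -28)² = (√(13 + 12))² = (√25)² = 5² = 25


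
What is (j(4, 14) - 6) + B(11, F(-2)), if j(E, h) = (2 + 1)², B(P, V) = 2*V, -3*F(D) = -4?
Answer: 17/3 ≈ 5.6667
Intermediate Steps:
F(D) = 4/3 (F(D) = -⅓*(-4) = 4/3)
j(E, h) = 9 (j(E, h) = 3² = 9)
(j(4, 14) - 6) + B(11, F(-2)) = (9 - 6) + 2*(4/3) = 3 + 8/3 = 17/3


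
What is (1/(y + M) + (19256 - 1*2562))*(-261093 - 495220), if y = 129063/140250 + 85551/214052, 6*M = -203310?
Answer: -194594593962330945716958/15412347667939 ≈ -1.2626e+10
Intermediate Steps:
M = -33885 (M = (1/6)*(-203310) = -33885)
y = 600374561/454860500 (y = 129063*(1/140250) + 85551*(1/214052) = 3911/4250 + 85551/214052 = 600374561/454860500 ≈ 1.3199)
(1/(y + M) + (19256 - 1*2562))*(-261093 - 495220) = (1/(600374561/454860500 - 33885) + (19256 - 1*2562))*(-261093 - 495220) = (1/(-15412347667939/454860500) + (19256 - 2562))*(-756313) = (-454860500/15412347667939 + 16694)*(-756313) = (257293731513713166/15412347667939)*(-756313) = -194594593962330945716958/15412347667939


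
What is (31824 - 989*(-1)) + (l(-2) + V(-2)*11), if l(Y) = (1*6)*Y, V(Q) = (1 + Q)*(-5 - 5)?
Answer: 32911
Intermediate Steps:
V(Q) = -10 - 10*Q (V(Q) = (1 + Q)*(-10) = -10 - 10*Q)
l(Y) = 6*Y
(31824 - 989*(-1)) + (l(-2) + V(-2)*11) = (31824 - 989*(-1)) + (6*(-2) + (-10 - 10*(-2))*11) = (31824 + 989) + (-12 + (-10 + 20)*11) = 32813 + (-12 + 10*11) = 32813 + (-12 + 110) = 32813 + 98 = 32911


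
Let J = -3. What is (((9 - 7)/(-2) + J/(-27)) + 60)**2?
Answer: 283024/81 ≈ 3494.1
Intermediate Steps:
(((9 - 7)/(-2) + J/(-27)) + 60)**2 = (((9 - 7)/(-2) - 3/(-27)) + 60)**2 = ((2*(-1/2) - 3*(-1/27)) + 60)**2 = ((-1 + 1/9) + 60)**2 = (-8/9 + 60)**2 = (532/9)**2 = 283024/81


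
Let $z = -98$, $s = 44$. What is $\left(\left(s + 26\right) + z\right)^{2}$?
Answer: $784$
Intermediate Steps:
$\left(\left(s + 26\right) + z\right)^{2} = \left(\left(44 + 26\right) - 98\right)^{2} = \left(70 - 98\right)^{2} = \left(-28\right)^{2} = 784$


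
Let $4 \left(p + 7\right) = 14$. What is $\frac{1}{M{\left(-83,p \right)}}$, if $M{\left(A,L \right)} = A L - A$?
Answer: $\frac{2}{747} \approx 0.0026774$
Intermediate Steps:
$p = - \frac{7}{2}$ ($p = -7 + \frac{1}{4} \cdot 14 = -7 + \frac{7}{2} = - \frac{7}{2} \approx -3.5$)
$M{\left(A,L \right)} = - A + A L$
$\frac{1}{M{\left(-83,p \right)}} = \frac{1}{\left(-83\right) \left(-1 - \frac{7}{2}\right)} = \frac{1}{\left(-83\right) \left(- \frac{9}{2}\right)} = \frac{1}{\frac{747}{2}} = \frac{2}{747}$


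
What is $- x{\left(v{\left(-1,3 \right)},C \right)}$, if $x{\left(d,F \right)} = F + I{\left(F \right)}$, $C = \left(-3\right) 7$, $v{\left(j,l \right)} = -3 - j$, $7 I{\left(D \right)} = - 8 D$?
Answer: $-3$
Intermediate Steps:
$I{\left(D \right)} = - \frac{8 D}{7}$ ($I{\left(D \right)} = \frac{\left(-8\right) D}{7} = - \frac{8 D}{7}$)
$C = -21$
$x{\left(d,F \right)} = - \frac{F}{7}$ ($x{\left(d,F \right)} = F - \frac{8 F}{7} = - \frac{F}{7}$)
$- x{\left(v{\left(-1,3 \right)},C \right)} = - \frac{\left(-1\right) \left(-21\right)}{7} = \left(-1\right) 3 = -3$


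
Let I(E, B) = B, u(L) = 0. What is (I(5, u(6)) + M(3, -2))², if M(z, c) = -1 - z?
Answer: 16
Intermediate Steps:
(I(5, u(6)) + M(3, -2))² = (0 + (-1 - 1*3))² = (0 + (-1 - 3))² = (0 - 4)² = (-4)² = 16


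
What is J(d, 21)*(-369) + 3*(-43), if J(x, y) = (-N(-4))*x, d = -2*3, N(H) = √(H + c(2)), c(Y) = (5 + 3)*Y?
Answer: -129 - 4428*√3 ≈ -7798.5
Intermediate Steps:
c(Y) = 8*Y
N(H) = √(16 + H) (N(H) = √(H + 8*2) = √(H + 16) = √(16 + H))
d = -6
J(x, y) = -2*x*√3 (J(x, y) = (-√(16 - 4))*x = (-√12)*x = (-2*√3)*x = -2*x*√3)
J(d, 21)*(-369) + 3*(-43) = -2*(-6)*√3*(-369) + 3*(-43) = (12*√3)*(-369) - 129 = -4428*√3 - 129 = -129 - 4428*√3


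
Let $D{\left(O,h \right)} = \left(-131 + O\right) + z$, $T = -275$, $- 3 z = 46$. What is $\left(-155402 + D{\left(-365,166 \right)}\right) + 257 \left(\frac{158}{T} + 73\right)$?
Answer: $- \frac{113272493}{825} \approx -1.373 \cdot 10^{5}$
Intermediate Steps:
$z = - \frac{46}{3}$ ($z = \left(- \frac{1}{3}\right) 46 = - \frac{46}{3} \approx -15.333$)
$D{\left(O,h \right)} = - \frac{439}{3} + O$ ($D{\left(O,h \right)} = \left(-131 + O\right) - \frac{46}{3} = - \frac{439}{3} + O$)
$\left(-155402 + D{\left(-365,166 \right)}\right) + 257 \left(\frac{158}{T} + 73\right) = \left(-155402 - \frac{1534}{3}\right) + 257 \left(\frac{158}{-275} + 73\right) = \left(-155402 - \frac{1534}{3}\right) + 257 \left(158 \left(- \frac{1}{275}\right) + 73\right) = - \frac{467740}{3} + 257 \left(- \frac{158}{275} + 73\right) = - \frac{467740}{3} + 257 \cdot \frac{19917}{275} = - \frac{467740}{3} + \frac{5118669}{275} = - \frac{113272493}{825}$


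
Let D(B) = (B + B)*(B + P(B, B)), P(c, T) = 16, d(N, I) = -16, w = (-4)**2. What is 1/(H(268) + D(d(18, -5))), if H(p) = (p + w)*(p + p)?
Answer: 1/152224 ≈ 6.5693e-6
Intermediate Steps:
w = 16
H(p) = 2*p*(16 + p) (H(p) = (p + 16)*(p + p) = (16 + p)*(2*p) = 2*p*(16 + p))
D(B) = 2*B*(16 + B) (D(B) = (B + B)*(B + 16) = (2*B)*(16 + B) = 2*B*(16 + B))
1/(H(268) + D(d(18, -5))) = 1/(2*268*(16 + 268) + 2*(-16)*(16 - 16)) = 1/(2*268*284 + 2*(-16)*0) = 1/(152224 + 0) = 1/152224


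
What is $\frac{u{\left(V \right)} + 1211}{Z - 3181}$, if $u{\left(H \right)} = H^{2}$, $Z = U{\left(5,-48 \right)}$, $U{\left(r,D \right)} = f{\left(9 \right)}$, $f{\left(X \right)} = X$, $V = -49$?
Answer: $- \frac{903}{793} \approx -1.1387$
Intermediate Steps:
$U{\left(r,D \right)} = 9$
$Z = 9$
$\frac{u{\left(V \right)} + 1211}{Z - 3181} = \frac{\left(-49\right)^{2} + 1211}{9 - 3181} = \frac{2401 + 1211}{-3172} = 3612 \left(- \frac{1}{3172}\right) = - \frac{903}{793}$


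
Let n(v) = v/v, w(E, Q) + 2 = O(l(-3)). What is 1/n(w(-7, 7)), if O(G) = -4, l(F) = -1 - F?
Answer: 1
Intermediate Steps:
w(E, Q) = -6 (w(E, Q) = -2 - 4 = -6)
n(v) = 1
1/n(w(-7, 7)) = 1/1 = 1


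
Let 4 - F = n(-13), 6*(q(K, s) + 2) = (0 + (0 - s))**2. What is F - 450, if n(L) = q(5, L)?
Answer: -2833/6 ≈ -472.17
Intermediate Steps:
q(K, s) = -2 + s**2/6 (q(K, s) = -2 + (0 + (0 - s))**2/6 = -2 + (0 - s)**2/6 = -2 + (-s)**2/6 = -2 + s**2/6)
n(L) = -2 + L**2/6
F = -133/6 (F = 4 - (-2 + (1/6)*(-13)**2) = 4 - (-2 + (1/6)*169) = 4 - (-2 + 169/6) = 4 - 1*157/6 = 4 - 157/6 = -133/6 ≈ -22.167)
F - 450 = -133/6 - 450 = -2833/6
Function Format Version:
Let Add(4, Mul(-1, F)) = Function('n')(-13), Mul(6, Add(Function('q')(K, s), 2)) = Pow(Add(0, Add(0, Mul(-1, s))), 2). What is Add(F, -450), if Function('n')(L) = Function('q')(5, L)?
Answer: Rational(-2833, 6) ≈ -472.17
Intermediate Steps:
Function('q')(K, s) = Add(-2, Mul(Rational(1, 6), Pow(s, 2))) (Function('q')(K, s) = Add(-2, Mul(Rational(1, 6), Pow(Add(0, Add(0, Mul(-1, s))), 2))) = Add(-2, Mul(Rational(1, 6), Pow(Add(0, Mul(-1, s)), 2))) = Add(-2, Mul(Rational(1, 6), Pow(Mul(-1, s), 2))) = Add(-2, Mul(Rational(1, 6), Pow(s, 2))))
Function('n')(L) = Add(-2, Mul(Rational(1, 6), Pow(L, 2)))
F = Rational(-133, 6) (F = Add(4, Mul(-1, Add(-2, Mul(Rational(1, 6), Pow(-13, 2))))) = Add(4, Mul(-1, Add(-2, Mul(Rational(1, 6), 169)))) = Add(4, Mul(-1, Add(-2, Rational(169, 6)))) = Add(4, Mul(-1, Rational(157, 6))) = Add(4, Rational(-157, 6)) = Rational(-133, 6) ≈ -22.167)
Add(F, -450) = Add(Rational(-133, 6), -450) = Rational(-2833, 6)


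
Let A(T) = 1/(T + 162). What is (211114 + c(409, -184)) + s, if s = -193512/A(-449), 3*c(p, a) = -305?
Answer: 167246869/3 ≈ 5.5749e+7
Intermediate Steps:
c(p, a) = -305/3 (c(p, a) = (1/3)*(-305) = -305/3)
A(T) = 1/(162 + T)
s = 55537944 (s = -193512/(1/(162 - 449)) = -193512/(1/(-287)) = -193512/(-1/287) = -193512*(-287) = 55537944)
(211114 + c(409, -184)) + s = (211114 - 305/3) + 55537944 = 633037/3 + 55537944 = 167246869/3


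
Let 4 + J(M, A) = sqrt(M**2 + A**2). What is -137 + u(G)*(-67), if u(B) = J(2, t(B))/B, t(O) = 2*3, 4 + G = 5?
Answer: 131 - 134*sqrt(10) ≈ -292.75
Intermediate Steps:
G = 1 (G = -4 + 5 = 1)
t(O) = 6
J(M, A) = -4 + sqrt(A**2 + M**2) (J(M, A) = -4 + sqrt(M**2 + A**2) = -4 + sqrt(A**2 + M**2))
u(B) = (-4 + 2*sqrt(10))/B (u(B) = (-4 + sqrt(6**2 + 2**2))/B = (-4 + sqrt(36 + 4))/B = (-4 + sqrt(40))/B = (-4 + 2*sqrt(10))/B)
-137 + u(G)*(-67) = -137 + (2*(-2 + sqrt(10))/1)*(-67) = -137 + (2*1*(-2 + sqrt(10)))*(-67) = -137 + (-4 + 2*sqrt(10))*(-67) = -137 + (268 - 134*sqrt(10)) = 131 - 134*sqrt(10)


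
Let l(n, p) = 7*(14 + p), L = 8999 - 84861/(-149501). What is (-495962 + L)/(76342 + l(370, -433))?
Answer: -72801370602/10974718909 ≈ -6.6336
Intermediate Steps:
L = 1345444360/149501 (L = 8999 - 84861*(-1/149501) = 8999 + 84861/149501 = 1345444360/149501 ≈ 8999.6)
l(n, p) = 98 + 7*p
(-495962 + L)/(76342 + l(370, -433)) = (-495962 + 1345444360/149501)/(76342 + (98 + 7*(-433))) = -72801370602/(149501*(76342 + (98 - 3031))) = -72801370602/(149501*(76342 - 2933)) = -72801370602/149501/73409 = -72801370602/149501*1/73409 = -72801370602/10974718909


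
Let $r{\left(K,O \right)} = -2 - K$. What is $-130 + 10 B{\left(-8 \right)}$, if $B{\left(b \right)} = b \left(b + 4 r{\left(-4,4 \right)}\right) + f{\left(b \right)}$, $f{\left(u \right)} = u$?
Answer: $-210$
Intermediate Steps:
$B{\left(b \right)} = b + b \left(8 + b\right)$ ($B{\left(b \right)} = b \left(b + 4 \left(-2 - -4\right)\right) + b = b \left(b + 4 \left(-2 + 4\right)\right) + b = b \left(b + 4 \cdot 2\right) + b = b \left(b + 8\right) + b = b \left(8 + b\right) + b = b + b \left(8 + b\right)$)
$-130 + 10 B{\left(-8 \right)} = -130 + 10 \left(- 8 \left(9 - 8\right)\right) = -130 + 10 \left(\left(-8\right) 1\right) = -130 + 10 \left(-8\right) = -130 - 80 = -210$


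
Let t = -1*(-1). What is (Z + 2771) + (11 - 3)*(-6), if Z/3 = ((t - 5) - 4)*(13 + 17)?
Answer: 2003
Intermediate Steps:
t = 1
Z = -720 (Z = 3*(((1 - 5) - 4)*(13 + 17)) = 3*((-4 - 4)*30) = 3*(-8*30) = 3*(-240) = -720)
(Z + 2771) + (11 - 3)*(-6) = (-720 + 2771) + (11 - 3)*(-6) = 2051 + 8*(-6) = 2051 - 48 = 2003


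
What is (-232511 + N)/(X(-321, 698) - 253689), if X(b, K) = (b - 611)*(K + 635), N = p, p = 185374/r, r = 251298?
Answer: 29214681952/187976558205 ≈ 0.15542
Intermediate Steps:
p = 92687/125649 (p = 185374/251298 = 185374*(1/251298) = 92687/125649 ≈ 0.73767)
N = 92687/125649 ≈ 0.73767
X(b, K) = (-611 + b)*(635 + K)
(-232511 + N)/(X(-321, 698) - 253689) = (-232511 + 92687/125649)/((-387985 - 611*698 + 635*(-321) + 698*(-321)) - 253689) = -29214681952/(125649*((-387985 - 426478 - 203835 - 224058) - 253689)) = -29214681952/(125649*(-1242356 - 253689)) = -29214681952/125649/(-1496045) = -29214681952/125649*(-1/1496045) = 29214681952/187976558205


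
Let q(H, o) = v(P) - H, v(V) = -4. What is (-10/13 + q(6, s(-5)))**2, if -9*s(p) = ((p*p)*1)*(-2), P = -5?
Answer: 19600/169 ≈ 115.98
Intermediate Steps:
s(p) = 2*p**2/9 (s(p) = -(p*p)*1*(-2)/9 = -p**2*1*(-2)/9 = -p**2*(-2)/9 = -(-2)*p**2/9 = 2*p**2/9)
q(H, o) = -4 - H
(-10/13 + q(6, s(-5)))**2 = (-10/13 + (-4 - 1*6))**2 = (-10*1/13 + (-4 - 6))**2 = (-10/13 - 10)**2 = (-140/13)**2 = 19600/169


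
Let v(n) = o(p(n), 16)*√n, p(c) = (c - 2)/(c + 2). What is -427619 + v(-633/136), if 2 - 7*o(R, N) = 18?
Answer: -427619 - 4*I*√21522/119 ≈ -4.2762e+5 - 4.9312*I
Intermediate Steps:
p(c) = (-2 + c)/(2 + c)
o(R, N) = -16/7 (o(R, N) = 2/7 - ⅐*18 = 2/7 - 18/7 = -16/7)
v(n) = -16*√n/7
-427619 + v(-633/136) = -427619 - 16*I*√21522/68/7 = -427619 - 4*I*√21522/119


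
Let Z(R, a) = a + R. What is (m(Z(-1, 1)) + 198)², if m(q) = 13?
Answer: 44521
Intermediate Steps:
Z(R, a) = R + a
(m(Z(-1, 1)) + 198)² = (13 + 198)² = 211² = 44521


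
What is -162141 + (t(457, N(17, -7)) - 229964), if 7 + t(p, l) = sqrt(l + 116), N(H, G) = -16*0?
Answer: -392112 + 2*sqrt(29) ≈ -3.9210e+5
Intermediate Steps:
N(H, G) = 0 (N(H, G) = -4*0 = 0)
t(p, l) = -7 + sqrt(116 + l) (t(p, l) = -7 + sqrt(l + 116) = -7 + sqrt(116 + l))
-162141 + (t(457, N(17, -7)) - 229964) = -162141 + ((-7 + sqrt(116 + 0)) - 229964) = -162141 + ((-7 + sqrt(116)) - 229964) = -162141 + ((-7 + 2*sqrt(29)) - 229964) = -162141 + (-229971 + 2*sqrt(29)) = -392112 + 2*sqrt(29)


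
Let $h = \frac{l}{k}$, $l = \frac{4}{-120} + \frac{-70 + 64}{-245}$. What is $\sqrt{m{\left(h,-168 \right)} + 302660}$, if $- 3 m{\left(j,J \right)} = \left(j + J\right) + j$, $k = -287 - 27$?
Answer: $\frac{\sqrt{329058618743990}}{32970} \approx 550.2$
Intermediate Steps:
$k = -314$
$l = - \frac{13}{1470}$ ($l = 4 \left(- \frac{1}{120}\right) - - \frac{6}{245} = - \frac{1}{30} + \frac{6}{245} = - \frac{13}{1470} \approx -0.0088435$)
$h = \frac{13}{461580}$ ($h = - \frac{13}{1470 \left(-314\right)} = \left(- \frac{13}{1470}\right) \left(- \frac{1}{314}\right) = \frac{13}{461580} \approx 2.8164 \cdot 10^{-5}$)
$m{\left(j,J \right)} = - \frac{2 j}{3} - \frac{J}{3}$ ($m{\left(j,J \right)} = - \frac{\left(j + J\right) + j}{3} = - \frac{\left(J + j\right) + j}{3} = - \frac{J + 2 j}{3} = - \frac{2 j}{3} - \frac{J}{3}$)
$\sqrt{m{\left(h,-168 \right)} + 302660} = \sqrt{\left(\left(- \frac{2}{3}\right) \frac{13}{461580} - -56\right) + 302660} = \sqrt{\left(- \frac{13}{692370} + 56\right) + 302660} = \sqrt{\frac{38772707}{692370} + 302660} = \sqrt{\frac{209591476907}{692370}} = \frac{\sqrt{329058618743990}}{32970}$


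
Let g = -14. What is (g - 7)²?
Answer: 441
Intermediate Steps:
(g - 7)² = (-14 - 7)² = (-21)² = 441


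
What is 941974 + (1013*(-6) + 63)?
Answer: 935959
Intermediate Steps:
941974 + (1013*(-6) + 63) = 941974 + (-6078 + 63) = 941974 - 6015 = 935959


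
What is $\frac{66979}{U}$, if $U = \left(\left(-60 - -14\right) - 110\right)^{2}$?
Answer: $\frac{66979}{24336} \approx 2.7523$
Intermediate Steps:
$U = 24336$ ($U = \left(\left(-60 + 14\right) - 110\right)^{2} = \left(-46 - 110\right)^{2} = \left(-156\right)^{2} = 24336$)
$\frac{66979}{U} = \frac{66979}{24336}$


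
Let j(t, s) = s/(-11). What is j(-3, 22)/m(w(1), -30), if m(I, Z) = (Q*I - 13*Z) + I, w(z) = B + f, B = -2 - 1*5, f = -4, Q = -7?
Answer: -1/228 ≈ -0.0043860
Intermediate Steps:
B = -7 (B = -2 - 5 = -7)
j(t, s) = -s/11 (j(t, s) = s*(-1/11) = -s/11)
w(z) = -11 (w(z) = -7 - 4 = -11)
m(I, Z) = -13*Z - 6*I (m(I, Z) = (-7*I - 13*Z) + I = (-13*Z - 7*I) + I = -13*Z - 6*I)
j(-3, 22)/m(w(1), -30) = (-1/11*22)/(-13*(-30) - 6*(-11)) = -2/(390 + 66) = -2/456 = -2*1/456 = -1/228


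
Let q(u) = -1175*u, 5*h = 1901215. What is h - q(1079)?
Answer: 1648068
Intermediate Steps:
h = 380243 (h = (⅕)*1901215 = 380243)
h - q(1079) = 380243 - (-1175)*1079 = 380243 - 1*(-1267825) = 380243 + 1267825 = 1648068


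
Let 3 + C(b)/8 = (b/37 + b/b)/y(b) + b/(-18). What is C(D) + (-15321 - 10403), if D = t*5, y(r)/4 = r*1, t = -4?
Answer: -85711393/3330 ≈ -25739.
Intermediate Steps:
y(r) = 4*r (y(r) = 4*(r*1) = 4*r)
D = -20 (D = -4*5 = -20)
C(b) = -24 - 4*b/9 + 2*(1 + b/37)/b (C(b) = -24 + 8*((b/37 + b/b)/((4*b)) + b/(-18)) = -24 + 8*((b*(1/37) + 1)*(1/(4*b)) + b*(-1/18)) = -24 + 8*((b/37 + 1)*(1/(4*b)) - b/18) = -24 + 8*((1 + b/37)*(1/(4*b)) - b/18) = -24 + 8*((1 + b/37)/(4*b) - b/18) = -24 + 8*(-b/18 + (1 + b/37)/(4*b)) = -24 + (-4*b/9 + 2*(1 + b/37)/b) = -24 - 4*b/9 + 2*(1 + b/37)/b)
C(D) + (-15321 - 10403) = (-886/37 + 2/(-20) - 4/9*(-20)) + (-15321 - 10403) = (-886/37 + 2*(-1/20) + 80/9) - 25724 = (-886/37 - ⅒ + 80/9) - 25724 = -50473/3330 - 25724 = -85711393/3330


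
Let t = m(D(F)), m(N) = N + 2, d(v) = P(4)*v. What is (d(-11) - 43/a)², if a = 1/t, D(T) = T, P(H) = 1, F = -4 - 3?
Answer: 41616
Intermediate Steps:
F = -7
d(v) = v (d(v) = 1*v = v)
m(N) = 2 + N
t = -5 (t = 2 - 7 = -5)
a = -⅕ (a = 1/(-5) = -⅕ ≈ -0.20000)
(d(-11) - 43/a)² = (-11 - 43/(-⅕))² = (-11 - 43*(-5))² = (-11 + 215)² = 204² = 41616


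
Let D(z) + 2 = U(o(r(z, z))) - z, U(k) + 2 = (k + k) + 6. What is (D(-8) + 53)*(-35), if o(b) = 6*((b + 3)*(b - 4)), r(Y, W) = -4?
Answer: -5565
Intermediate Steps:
o(b) = 6*(-4 + b)*(3 + b) (o(b) = 6*((3 + b)*(-4 + b)) = 6*((-4 + b)*(3 + b)) = 6*(-4 + b)*(3 + b))
U(k) = 4 + 2*k (U(k) = -2 + ((k + k) + 6) = -2 + (2*k + 6) = -2 + (6 + 2*k) = 4 + 2*k)
D(z) = 98 - z (D(z) = -2 + ((4 + 2*(-72 - 6*(-4) + 6*(-4)²)) - z) = -2 + ((4 + 2*(-72 + 24 + 6*16)) - z) = -2 + ((4 + 2*(-72 + 24 + 96)) - z) = -2 + ((4 + 2*48) - z) = -2 + ((4 + 96) - z) = -2 + (100 - z) = 98 - z)
(D(-8) + 53)*(-35) = ((98 - 1*(-8)) + 53)*(-35) = ((98 + 8) + 53)*(-35) = (106 + 53)*(-35) = 159*(-35) = -5565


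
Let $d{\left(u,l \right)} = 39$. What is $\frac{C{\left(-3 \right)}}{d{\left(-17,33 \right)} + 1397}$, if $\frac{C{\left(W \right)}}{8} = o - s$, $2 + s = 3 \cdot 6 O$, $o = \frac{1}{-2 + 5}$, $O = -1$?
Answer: $\frac{122}{1077} \approx 0.11328$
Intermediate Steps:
$o = \frac{1}{3} \approx 0.33333$
$s = -20$ ($s = -2 + 3 \cdot 6 \left(-1\right) = -2 + 18 \left(-1\right) = -2 - 18 = -20$)
$C{\left(W \right)} = \frac{488}{3}$ ($C{\left(W \right)} = 8 \left(\frac{1}{3} - -20\right) = 8 \left(\frac{1}{3} + 20\right) = 8 \cdot \frac{61}{3} = \frac{488}{3}$)
$\frac{C{\left(-3 \right)}}{d{\left(-17,33 \right)} + 1397} = \frac{1}{39 + 1397} \cdot \frac{488}{3} = \frac{1}{1436} \cdot \frac{488}{3} = \frac{122}{1077}$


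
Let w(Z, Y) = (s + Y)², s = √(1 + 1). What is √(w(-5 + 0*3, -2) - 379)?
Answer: √(-379 + (2 - √2)²) ≈ 19.459*I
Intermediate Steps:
s = √2 ≈ 1.4142
w(Z, Y) = (Y + √2)² (w(Z, Y) = (√2 + Y)² = (Y + √2)²)
√(w(-5 + 0*3, -2) - 379) = √((-2 + √2)² - 379) = √(-379 + (-2 + √2)²)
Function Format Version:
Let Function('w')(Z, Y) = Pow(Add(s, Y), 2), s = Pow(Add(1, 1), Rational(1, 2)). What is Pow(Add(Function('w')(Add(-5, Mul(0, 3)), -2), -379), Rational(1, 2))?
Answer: Pow(Add(-379, Pow(Add(2, Mul(-1, Pow(2, Rational(1, 2)))), 2)), Rational(1, 2)) ≈ Mul(19.459, I)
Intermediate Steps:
s = Pow(2, Rational(1, 2)) ≈ 1.4142
Function('w')(Z, Y) = Pow(Add(Y, Pow(2, Rational(1, 2))), 2) (Function('w')(Z, Y) = Pow(Add(Pow(2, Rational(1, 2)), Y), 2) = Pow(Add(Y, Pow(2, Rational(1, 2))), 2))
Pow(Add(Function('w')(Add(-5, Mul(0, 3)), -2), -379), Rational(1, 2)) = Pow(Add(Pow(Add(-2, Pow(2, Rational(1, 2))), 2), -379), Rational(1, 2)) = Pow(Add(-379, Pow(Add(-2, Pow(2, Rational(1, 2))), 2)), Rational(1, 2))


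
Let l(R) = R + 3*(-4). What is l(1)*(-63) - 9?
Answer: 684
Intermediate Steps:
l(R) = -12 + R (l(R) = R - 12 = -12 + R)
l(1)*(-63) - 9 = (-12 + 1)*(-63) - 9 = -11*(-63) - 9 = 693 - 9 = 684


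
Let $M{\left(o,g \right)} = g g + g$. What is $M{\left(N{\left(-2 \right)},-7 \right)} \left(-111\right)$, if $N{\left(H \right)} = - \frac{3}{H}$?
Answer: $-4662$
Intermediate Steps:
$M{\left(o,g \right)} = g + g^{2}$ ($M{\left(o,g \right)} = g^{2} + g = g + g^{2}$)
$M{\left(N{\left(-2 \right)},-7 \right)} \left(-111\right) = - 7 \left(1 - 7\right) \left(-111\right) = \left(-7\right) \left(-6\right) \left(-111\right) = 42 \left(-111\right) = -4662$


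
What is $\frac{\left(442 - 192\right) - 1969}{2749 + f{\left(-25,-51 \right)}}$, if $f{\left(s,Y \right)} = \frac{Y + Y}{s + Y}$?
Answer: $- \frac{65322}{104513} \approx -0.62501$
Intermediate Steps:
$f{\left(s,Y \right)} = \frac{2 Y}{Y + s}$
$\frac{\left(442 - 192\right) - 1969}{2749 + f{\left(-25,-51 \right)}} = \frac{\left(442 - 192\right) - 1969}{2749 + 2 \left(-51\right) \frac{1}{-51 - 25}} = \frac{\left(442 - 192\right) - 1969}{2749 + 2 \left(-51\right) \frac{1}{-76}} = \frac{250 - 1969}{2749 + 2 \left(-51\right) \left(- \frac{1}{76}\right)} = - \frac{1719}{2749 + \frac{51}{38}} = - \frac{1719}{\frac{104513}{38}} = \left(-1719\right) \frac{38}{104513} = - \frac{65322}{104513}$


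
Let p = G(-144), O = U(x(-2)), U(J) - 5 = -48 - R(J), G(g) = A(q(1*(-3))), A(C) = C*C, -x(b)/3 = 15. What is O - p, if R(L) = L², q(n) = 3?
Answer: -2077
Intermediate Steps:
x(b) = -45 (x(b) = -3*15 = -45)
A(C) = C²
G(g) = 9 (G(g) = 3² = 9)
U(J) = -43 - J² (U(J) = 5 + (-48 - J²) = -43 - J²)
O = -2068 (O = -43 - 1*(-45)² = -43 - 1*2025 = -43 - 2025 = -2068)
p = 9
O - p = -2068 - 1*9 = -2068 - 9 = -2077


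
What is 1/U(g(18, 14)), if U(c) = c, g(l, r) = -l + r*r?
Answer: 1/178 ≈ 0.0056180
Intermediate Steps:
g(l, r) = r² - l (g(l, r) = -l + r² = r² - l)
1/U(g(18, 14)) = 1/(14² - 1*18) = 1/(196 - 18) = 1/178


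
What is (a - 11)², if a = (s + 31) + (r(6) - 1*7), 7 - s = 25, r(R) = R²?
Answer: 961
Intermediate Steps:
s = -18 (s = 7 - 1*25 = 7 - 25 = -18)
a = 42 (a = (-18 + 31) + (6² - 1*7) = 13 + (36 - 7) = 13 + 29 = 42)
(a - 11)² = (42 - 11)² = 31² = 961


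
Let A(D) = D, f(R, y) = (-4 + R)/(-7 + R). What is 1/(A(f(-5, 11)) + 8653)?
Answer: 4/34615 ≈ 0.00011556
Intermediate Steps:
f(R, y) = (-4 + R)/(-7 + R)
1/(A(f(-5, 11)) + 8653) = 1/((-4 - 5)/(-7 - 5) + 8653) = 1/(-9/(-12) + 8653) = 1/(-1/12*(-9) + 8653) = 1/(¾ + 8653) = 1/(34615/4) = 4/34615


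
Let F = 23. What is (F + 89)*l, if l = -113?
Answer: -12656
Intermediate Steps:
(F + 89)*l = (23 + 89)*(-113) = 112*(-113) = -12656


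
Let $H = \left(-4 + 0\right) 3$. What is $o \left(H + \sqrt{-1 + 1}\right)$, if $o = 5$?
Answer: $-60$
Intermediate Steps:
$H = -12$ ($H = \left(-4\right) 3 = -12$)
$o \left(H + \sqrt{-1 + 1}\right) = 5 \left(-12 + \sqrt{-1 + 1}\right) = 5 \left(-12 + \sqrt{0}\right) = 5 \left(-12 + 0\right) = 5 \left(-12\right) = -60$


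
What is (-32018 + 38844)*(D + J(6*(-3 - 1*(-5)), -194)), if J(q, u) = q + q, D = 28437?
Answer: 194274786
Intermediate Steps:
J(q, u) = 2*q
(-32018 + 38844)*(D + J(6*(-3 - 1*(-5)), -194)) = (-32018 + 38844)*(28437 + 2*(6*(-3 - 1*(-5)))) = 6826*(28437 + 2*(6*(-3 + 5))) = 6826*(28437 + 2*(6*2)) = 6826*(28437 + 2*12) = 6826*(28437 + 24) = 6826*28461 = 194274786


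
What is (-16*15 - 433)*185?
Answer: -124505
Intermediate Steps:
(-16*15 - 433)*185 = (-240 - 433)*185 = -673*185 = -124505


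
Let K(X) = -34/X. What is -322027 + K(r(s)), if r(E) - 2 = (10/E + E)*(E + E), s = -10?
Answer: -35745014/111 ≈ -3.2203e+5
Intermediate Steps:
r(E) = 2 + 2*E*(E + 10/E) (r(E) = 2 + (10/E + E)*(E + E) = 2 + (E + 10/E)*(2*E) = 2 + 2*E*(E + 10/E))
-322027 + K(r(s)) = -322027 - 34/(22 + 2*(-10)**2) = -322027 - 34/(22 + 2*100) = -322027 - 34/(22 + 200) = -322027 - 34/222 = -322027 - 34*1/222 = -322027 - 17/111 = -35745014/111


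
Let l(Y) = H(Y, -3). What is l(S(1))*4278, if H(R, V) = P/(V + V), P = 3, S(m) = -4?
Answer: -2139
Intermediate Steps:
H(R, V) = 3/(2*V) (H(R, V) = 3/(V + V) = 3/((2*V)) = 3*(1/(2*V)) = 3/(2*V))
l(Y) = -½ (l(Y) = (3/2)/(-3) = (3/2)*(-⅓) = -½)
l(S(1))*4278 = -½*4278 = -2139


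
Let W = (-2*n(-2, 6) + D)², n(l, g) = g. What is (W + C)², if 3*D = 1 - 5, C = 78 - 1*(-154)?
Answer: 13601344/81 ≈ 1.6792e+5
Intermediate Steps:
C = 232 (C = 78 + 154 = 232)
D = -4/3 (D = (1 - 5)/3 = (⅓)*(-4) = -4/3 ≈ -1.3333)
W = 1600/9 (W = (-2*6 - 4/3)² = (-12 - 4/3)² = (-40/3)² = 1600/9 ≈ 177.78)
(W + C)² = (1600/9 + 232)² = (3688/9)² = 13601344/81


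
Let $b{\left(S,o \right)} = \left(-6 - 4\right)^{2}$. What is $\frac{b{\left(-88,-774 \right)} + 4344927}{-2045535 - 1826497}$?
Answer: $- \frac{4345027}{3872032} \approx -1.1222$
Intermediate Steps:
$b{\left(S,o \right)} = 100$ ($b{\left(S,o \right)} = \left(-10\right)^{2} = 100$)
$\frac{b{\left(-88,-774 \right)} + 4344927}{-2045535 - 1826497} = \frac{100 + 4344927}{-2045535 - 1826497} = \frac{4345027}{-3872032} = 4345027 \left(- \frac{1}{3872032}\right) = - \frac{4345027}{3872032}$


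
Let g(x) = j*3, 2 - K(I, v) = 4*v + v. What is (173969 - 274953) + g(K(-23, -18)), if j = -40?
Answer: -101104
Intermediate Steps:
K(I, v) = 2 - 5*v (K(I, v) = 2 - (4*v + v) = 2 - 5*v)
g(x) = -120 (g(x) = -40*3 = -120)
(173969 - 274953) + g(K(-23, -18)) = (173969 - 274953) - 120 = -100984 - 120 = -101104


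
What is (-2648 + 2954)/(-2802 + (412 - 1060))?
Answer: -51/575 ≈ -0.088696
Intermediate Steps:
(-2648 + 2954)/(-2802 + (412 - 1060)) = 306/(-2802 - 648) = 306/(-3450) = 306*(-1/3450) = -51/575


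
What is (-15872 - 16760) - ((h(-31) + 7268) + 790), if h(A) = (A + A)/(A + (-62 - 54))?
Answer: -5981492/147 ≈ -40690.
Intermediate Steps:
h(A) = 2*A/(-116 + A) (h(A) = (2*A)/(A - 116) = (2*A)/(-116 + A) = 2*A/(-116 + A))
(-15872 - 16760) - ((h(-31) + 7268) + 790) = (-15872 - 16760) - ((2*(-31)/(-116 - 31) + 7268) + 790) = -32632 - ((2*(-31)/(-147) + 7268) + 790) = -32632 - ((2*(-31)*(-1/147) + 7268) + 790) = -32632 - ((62/147 + 7268) + 790) = -32632 - (1068458/147 + 790) = -32632 - 1*1184588/147 = -32632 - 1184588/147 = -5981492/147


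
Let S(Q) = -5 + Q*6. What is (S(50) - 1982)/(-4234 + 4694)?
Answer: -1687/460 ≈ -3.6674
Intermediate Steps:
S(Q) = -5 + 6*Q
(S(50) - 1982)/(-4234 + 4694) = ((-5 + 6*50) - 1982)/(-4234 + 4694) = ((-5 + 300) - 1982)/460 = (295 - 1982)*(1/460) = -1687*1/460 = -1687/460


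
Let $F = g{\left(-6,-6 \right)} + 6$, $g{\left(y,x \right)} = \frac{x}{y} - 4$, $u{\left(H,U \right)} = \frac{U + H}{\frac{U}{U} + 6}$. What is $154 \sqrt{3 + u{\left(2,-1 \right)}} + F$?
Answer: $3 + 22 \sqrt{154} \approx 276.01$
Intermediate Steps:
$u{\left(H,U \right)} = \frac{H}{7} + \frac{U}{7}$ ($u{\left(H,U \right)} = \frac{H + U}{1 + 6} = \frac{H + U}{7} = \left(H + U\right) \frac{1}{7} = \frac{H}{7} + \frac{U}{7}$)
$g{\left(y,x \right)} = -4 + \frac{x}{y}$
$F = 3$ ($F = \left(-4 - \frac{6}{-6}\right) + 6 = \left(-4 - -1\right) + 6 = \left(-4 + 1\right) + 6 = -3 + 6 = 3$)
$154 \sqrt{3 + u{\left(2,-1 \right)}} + F = 154 \sqrt{3 + \left(\frac{1}{7} \cdot 2 + \frac{1}{7} \left(-1\right)\right)} + 3 = 154 \sqrt{3 + \left(\frac{2}{7} - \frac{1}{7}\right)} + 3 = 154 \sqrt{3 + \frac{1}{7}} + 3 = 154 \sqrt{\frac{22}{7}} + 3 = 154 \frac{\sqrt{154}}{7} + 3 = 22 \sqrt{154} + 3 = 3 + 22 \sqrt{154}$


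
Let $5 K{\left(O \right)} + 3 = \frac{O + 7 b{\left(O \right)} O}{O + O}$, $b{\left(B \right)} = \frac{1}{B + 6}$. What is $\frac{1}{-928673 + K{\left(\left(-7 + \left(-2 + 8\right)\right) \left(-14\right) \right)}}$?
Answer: $- \frac{200}{185734693} \approx -1.0768 \cdot 10^{-6}$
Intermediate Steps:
$b{\left(B \right)} = \frac{1}{6 + B}$
$K{\left(O \right)} = - \frac{3}{5} + \frac{O + \frac{7 O}{6 + O}}{10 O}$ ($K{\left(O \right)} = - \frac{3}{5} + \frac{\left(O + \frac{7}{6 + O} O\right) \frac{1}{O + O}}{5} = - \frac{3}{5} + \frac{\left(O + \frac{7 O}{6 + O}\right) \frac{1}{2 O}}{5} = - \frac{3}{5} + \frac{\frac{1}{2} \frac{1}{O} \left(O + \frac{7 O}{6 + O}\right)}{5} = - \frac{3}{5} + \frac{O + \frac{7 O}{6 + O}}{10 O}$)
$\frac{1}{-928673 + K{\left(\left(-7 + \left(-2 + 8\right)\right) \left(-14\right) \right)}} = \frac{1}{-928673 + \frac{-23 - 5 \left(-7 + \left(-2 + 8\right)\right) \left(-14\right)}{10 \left(6 + \left(-7 + \left(-2 + 8\right)\right) \left(-14\right)\right)}} = \frac{1}{-928673 + \frac{-23 - 5 \left(-7 + 6\right) \left(-14\right)}{10 \left(6 + \left(-7 + 6\right) \left(-14\right)\right)}} = \frac{1}{-928673 + \frac{-23 - 5 \left(\left(-1\right) \left(-14\right)\right)}{10 \left(6 - -14\right)}} = \frac{1}{-928673 + \frac{-23 - 70}{10 \left(6 + 14\right)}} = \frac{1}{-928673 + \frac{-23 - 70}{10 \cdot 20}} = \frac{1}{-928673 + \frac{1}{10} \cdot \frac{1}{20} \left(-93\right)} = \frac{1}{-928673 - \frac{93}{200}} = \frac{1}{- \frac{185734693}{200}} = - \frac{200}{185734693}$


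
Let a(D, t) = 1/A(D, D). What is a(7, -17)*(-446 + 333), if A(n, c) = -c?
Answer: 113/7 ≈ 16.143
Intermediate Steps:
a(D, t) = -1/D (a(D, t) = 1/(-D) = -1/D)
a(7, -17)*(-446 + 333) = (-1/7)*(-446 + 333) = -1*1/7*(-113) = -1/7*(-113) = 113/7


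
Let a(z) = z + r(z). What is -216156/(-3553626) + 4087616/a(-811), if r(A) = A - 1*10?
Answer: -4450216216/1776813 ≈ -2504.6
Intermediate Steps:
r(A) = -10 + A (r(A) = A - 10 = -10 + A)
a(z) = -10 + 2*z (a(z) = z + (-10 + z) = -10 + 2*z)
-216156/(-3553626) + 4087616/a(-811) = -216156/(-3553626) + 4087616/(-10 + 2*(-811)) = -216156*(-1/3553626) + 4087616/(-10 - 1622) = 36026/592271 + 4087616/(-1632) = 36026/592271 + 4087616*(-1/1632) = 36026/592271 - 7514/3 = -4450216216/1776813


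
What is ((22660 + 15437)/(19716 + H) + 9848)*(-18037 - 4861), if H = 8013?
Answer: -231620299686/1027 ≈ -2.2553e+8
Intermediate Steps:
((22660 + 15437)/(19716 + H) + 9848)*(-18037 - 4861) = ((22660 + 15437)/(19716 + 8013) + 9848)*(-18037 - 4861) = (38097/27729 + 9848)*(-22898) = (38097*(1/27729) + 9848)*(-22898) = (1411/1027 + 9848)*(-22898) = (10115307/1027)*(-22898) = -231620299686/1027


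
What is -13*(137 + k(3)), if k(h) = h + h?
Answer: -1859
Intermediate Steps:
k(h) = 2*h
-13*(137 + k(3)) = -13*(137 + 2*3) = -13*(137 + 6) = -13*143 = -1859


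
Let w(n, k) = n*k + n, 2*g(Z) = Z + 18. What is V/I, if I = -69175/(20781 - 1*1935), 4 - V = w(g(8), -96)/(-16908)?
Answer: -208552977/194935150 ≈ -1.0699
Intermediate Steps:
g(Z) = 9 + Z/2 (g(Z) = (Z + 18)/2 = (18 + Z)/2 = 9 + Z/2)
w(n, k) = n + k*n (w(n, k) = k*n + n = n + k*n)
V = 66397/16908 (V = 4 - (9 + (1/2)*8)*(1 - 96)/(-16908) = 4 - (9 + 4)*(-95)*(-1)/16908 = 4 - 13*(-95)*(-1)/16908 = 4 - (-1235)*(-1)/16908 = 4 - 1*1235/16908 = 4 - 1235/16908 = 66397/16908 ≈ 3.9270)
I = -69175/18846 (I = -69175/(20781 - 1935) = -69175/18846 ≈ -3.6705)
V/I = 66397/(16908*(-69175/18846)) = (66397/16908)*(-18846/69175) = -208552977/194935150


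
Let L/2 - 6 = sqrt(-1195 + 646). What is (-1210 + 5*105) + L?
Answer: -673 + 6*I*sqrt(61) ≈ -673.0 + 46.862*I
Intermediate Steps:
L = 12 + 6*I*sqrt(61) (L = 12 + 2*sqrt(-1195 + 646) = 12 + 2*sqrt(-549) = 12 + 2*(3*I*sqrt(61)) = 12 + 6*I*sqrt(61) ≈ 12.0 + 46.862*I)
(-1210 + 5*105) + L = (-1210 + 5*105) + (12 + 6*I*sqrt(61)) = (-1210 + 525) + (12 + 6*I*sqrt(61)) = -685 + (12 + 6*I*sqrt(61)) = -673 + 6*I*sqrt(61)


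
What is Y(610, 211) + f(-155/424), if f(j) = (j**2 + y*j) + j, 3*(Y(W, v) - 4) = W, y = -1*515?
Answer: 213232987/539328 ≈ 395.37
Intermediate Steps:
y = -515
Y(W, v) = 4 + W/3
f(j) = j**2 - 514*j (f(j) = (j**2 - 515*j) + j = j**2 - 514*j)
Y(610, 211) + f(-155/424) = (4 + (1/3)*610) + (-155/424)*(-514 - 155/424) = (4 + 610/3) + (-155*1/424)*(-514 - 155*1/424) = 622/3 - 155*(-514 - 155/424)/424 = 622/3 - 155/424*(-218091/424) = 622/3 + 33804105/179776 = 213232987/539328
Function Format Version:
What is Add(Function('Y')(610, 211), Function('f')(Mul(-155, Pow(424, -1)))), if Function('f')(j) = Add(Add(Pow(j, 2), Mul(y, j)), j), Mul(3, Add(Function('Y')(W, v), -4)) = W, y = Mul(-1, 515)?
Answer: Rational(213232987, 539328) ≈ 395.37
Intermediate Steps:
y = -515
Function('Y')(W, v) = Add(4, Mul(Rational(1, 3), W))
Function('f')(j) = Add(Pow(j, 2), Mul(-514, j)) (Function('f')(j) = Add(Add(Pow(j, 2), Mul(-515, j)), j) = Add(Pow(j, 2), Mul(-514, j)))
Add(Function('Y')(610, 211), Function('f')(Mul(-155, Pow(424, -1)))) = Add(Add(4, Mul(Rational(1, 3), 610)), Mul(Mul(-155, Pow(424, -1)), Add(-514, Mul(-155, Pow(424, -1))))) = Add(Add(4, Rational(610, 3)), Mul(Mul(-155, Rational(1, 424)), Add(-514, Mul(-155, Rational(1, 424))))) = Add(Rational(622, 3), Mul(Rational(-155, 424), Add(-514, Rational(-155, 424)))) = Add(Rational(622, 3), Mul(Rational(-155, 424), Rational(-218091, 424))) = Add(Rational(622, 3), Rational(33804105, 179776)) = Rational(213232987, 539328)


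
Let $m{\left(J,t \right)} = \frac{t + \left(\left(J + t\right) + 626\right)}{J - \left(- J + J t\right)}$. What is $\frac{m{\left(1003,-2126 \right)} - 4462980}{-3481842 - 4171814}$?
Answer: $\frac{9525713106943}{16335840907904} \approx 0.58312$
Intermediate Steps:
$m{\left(J,t \right)} = \frac{626 + J + 2 t}{2 J - J t}$ ($m{\left(J,t \right)} = \frac{t + \left(626 + J + t\right)}{J - \left(- J + J t\right)} = \frac{626 + J + 2 t}{2 J - J t}$)
$\frac{m{\left(1003,-2126 \right)} - 4462980}{-3481842 - 4171814} = \frac{\frac{-626 - 1003 - -4252}{1003 \left(-2 - 2126\right)} - 4462980}{-3481842 - 4171814} = \frac{\frac{-626 - 1003 + 4252}{1003 \left(-2128\right)} - 4462980}{-7653656} = \left(\frac{1}{1003} \left(- \frac{1}{2128}\right) 2623 - 4462980\right) \left(- \frac{1}{7653656}\right) = \left(- \frac{2623}{2134384} - 4462980\right) \left(- \frac{1}{7653656}\right) = \left(- \frac{9525713106943}{2134384}\right) \left(- \frac{1}{7653656}\right) = \frac{9525713106943}{16335840907904}$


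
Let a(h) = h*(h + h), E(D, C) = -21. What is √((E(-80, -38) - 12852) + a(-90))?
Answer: √3327 ≈ 57.680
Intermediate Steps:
a(h) = 2*h² (a(h) = h*(2*h) = 2*h²)
√((E(-80, -38) - 12852) + a(-90)) = √((-21 - 12852) + 2*(-90)²) = √(-12873 + 2*8100) = √(-12873 + 16200) = √3327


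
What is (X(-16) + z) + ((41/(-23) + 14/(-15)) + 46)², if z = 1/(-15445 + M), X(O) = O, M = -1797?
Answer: 3812035195513/2052229050 ≈ 1857.5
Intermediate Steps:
z = -1/17242 (z = 1/(-15445 - 1797) = 1/(-17242) = -1/17242 ≈ -5.7998e-5)
(X(-16) + z) + ((41/(-23) + 14/(-15)) + 46)² = (-16 - 1/17242) + ((41/(-23) + 14/(-15)) + 46)² = -275873/17242 + ((41*(-1/23) + 14*(-1/15)) + 46)² = -275873/17242 + ((-41/23 - 14/15) + 46)² = -275873/17242 + (-937/345 + 46)² = -275873/17242 + (14933/345)² = -275873/17242 + 222994489/119025 = 3812035195513/2052229050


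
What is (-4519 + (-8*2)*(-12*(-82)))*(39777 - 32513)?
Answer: -147190432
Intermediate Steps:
(-4519 + (-8*2)*(-12*(-82)))*(39777 - 32513) = (-4519 - 16*984)*7264 = (-4519 - 15744)*7264 = -20263*7264 = -147190432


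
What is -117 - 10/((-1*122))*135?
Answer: -6462/61 ≈ -105.93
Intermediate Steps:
-117 - 10/((-1*122))*135 = -117 - 10/(-122)*135 = -117 - 10*(-1/122)*135 = -117 + (5/61)*135 = -117 + 675/61 = -6462/61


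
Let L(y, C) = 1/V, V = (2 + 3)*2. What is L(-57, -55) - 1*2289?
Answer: -22889/10 ≈ -2288.9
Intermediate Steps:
V = 10 (V = 5*2 = 10)
L(y, C) = 1/10
L(-57, -55) - 1*2289 = 1/10 - 1*2289 = 1/10 - 2289 = -22889/10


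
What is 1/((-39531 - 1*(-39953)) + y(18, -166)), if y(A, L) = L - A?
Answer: 1/238 ≈ 0.0042017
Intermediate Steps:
1/((-39531 - 1*(-39953)) + y(18, -166)) = 1/((-39531 - 1*(-39953)) + (-166 - 1*18)) = 1/((-39531 + 39953) + (-166 - 18)) = 1/(422 - 184) = 1/238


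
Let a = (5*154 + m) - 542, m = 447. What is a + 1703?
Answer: 2378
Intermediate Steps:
a = 675 (a = (5*154 + 447) - 542 = (770 + 447) - 542 = 1217 - 542 = 675)
a + 1703 = 675 + 1703 = 2378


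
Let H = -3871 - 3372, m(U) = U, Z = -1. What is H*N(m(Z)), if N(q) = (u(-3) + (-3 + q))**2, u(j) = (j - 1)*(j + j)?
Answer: -2897200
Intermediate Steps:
u(j) = 2*j*(-1 + j) (u(j) = (-1 + j)*(2*j) = 2*j*(-1 + j))
N(q) = (21 + q)**2 (N(q) = (2*(-3)*(-1 - 3) + (-3 + q))**2 = (2*(-3)*(-4) + (-3 + q))**2 = (24 + (-3 + q))**2 = (21 + q)**2)
H = -7243
H*N(m(Z)) = -7243*(21 - 1)**2 = -7243*20**2 = -7243*400 = -2897200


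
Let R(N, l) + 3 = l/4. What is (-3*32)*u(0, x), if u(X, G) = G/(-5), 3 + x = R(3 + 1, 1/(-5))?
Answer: -2904/25 ≈ -116.16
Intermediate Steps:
R(N, l) = -3 + l/4
x = -121/20 (x = -3 + (-3 + (1/4)/(-5)) = -3 + (-3 + (1/4)*(-1/5)) = -3 + (-3 - 1/20) = -3 - 61/20 = -121/20 ≈ -6.0500)
u(X, G) = -G/5 (u(X, G) = G*(-1/5) = -G/5)
(-3*32)*u(0, x) = (-3*32)*(-1/5*(-121/20)) = -96*121/100 = -2904/25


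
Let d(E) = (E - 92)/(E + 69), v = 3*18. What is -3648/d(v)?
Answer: 11808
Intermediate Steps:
v = 54
d(E) = (-92 + E)/(69 + E)
-3648/d(v) = -3648*(69 + 54)/(-92 + 54) = -3648/(-38/123) = -3648*(-123/38) = 11808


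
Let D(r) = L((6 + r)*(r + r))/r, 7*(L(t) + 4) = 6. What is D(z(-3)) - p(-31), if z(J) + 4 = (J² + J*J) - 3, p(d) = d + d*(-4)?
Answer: -653/7 ≈ -93.286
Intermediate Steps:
p(d) = -3*d (p(d) = d - 4*d = -3*d)
L(t) = -22/7 (L(t) = -4 + (⅐)*6 = -4 + 6/7 = -22/7)
z(J) = -7 + 2*J² (z(J) = -4 + ((J² + J*J) - 3) = -4 + ((J² + J²) - 3) = -4 + (2*J² - 3) = -4 + (-3 + 2*J²) = -7 + 2*J²)
D(r) = -22/(7*r)
D(z(-3)) - p(-31) = -22/(7*(-7 + 2*(-3)²)) - (-3)*(-31) = -22/(7*(-7 + 2*9)) - 1*93 = -22/(7*(-7 + 18)) - 93 = -22/7/11 - 93 = -22/7*1/11 - 93 = -2/7 - 93 = -653/7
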